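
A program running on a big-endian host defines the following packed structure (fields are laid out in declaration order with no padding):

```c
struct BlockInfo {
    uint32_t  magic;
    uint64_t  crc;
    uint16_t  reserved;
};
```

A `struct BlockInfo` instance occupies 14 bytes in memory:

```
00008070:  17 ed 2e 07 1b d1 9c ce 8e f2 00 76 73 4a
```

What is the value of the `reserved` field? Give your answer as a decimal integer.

`reserved` follows `magic` (4 B), `crc` (8 B), so it starts at offset 4 + 8 = 12 and occupies 2 bytes.
Bytes at offsets 12..13: 73 4A.
In big-endian order the high byte comes first in memory.
The bytes are already most-significant first: 0x734A.
0x734A = 29514.

29514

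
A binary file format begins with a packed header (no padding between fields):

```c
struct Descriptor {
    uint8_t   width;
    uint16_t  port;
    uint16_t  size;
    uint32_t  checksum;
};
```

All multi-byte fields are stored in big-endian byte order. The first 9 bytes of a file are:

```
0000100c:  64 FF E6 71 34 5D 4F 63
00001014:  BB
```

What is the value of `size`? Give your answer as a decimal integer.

`size` follows `width` (1 B), `port` (2 B), so it starts at offset 1 + 2 = 3 and occupies 2 bytes.
Bytes at offsets 3..4: 71 34.
Big-endian: lowest address holds the most-significant byte.
The bytes are already most-significant first: 0x7134.
0x7134 = 28980.

28980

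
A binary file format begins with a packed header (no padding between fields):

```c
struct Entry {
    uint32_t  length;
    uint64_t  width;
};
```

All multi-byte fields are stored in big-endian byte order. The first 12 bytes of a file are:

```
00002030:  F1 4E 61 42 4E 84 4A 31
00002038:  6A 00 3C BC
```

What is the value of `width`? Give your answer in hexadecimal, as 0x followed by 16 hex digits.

0x4E844A316A003CBC

`width` follows `length` (4 bytes), so it starts at byte offset 4 and occupies 8 bytes.
Bytes at offsets 4..11: 4E 84 4A 31 6A 00 3C BC.
In big-endian order the high byte comes first in memory.
The bytes are already most-significant first: 0x4E844A316A003CBC.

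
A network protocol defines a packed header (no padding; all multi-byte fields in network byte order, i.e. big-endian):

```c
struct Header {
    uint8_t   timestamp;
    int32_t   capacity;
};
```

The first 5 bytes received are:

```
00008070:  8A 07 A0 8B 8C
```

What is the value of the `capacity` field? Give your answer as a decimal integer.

127961996

`capacity` follows `timestamp` (1 byte), so it starts at byte offset 1 and occupies 4 bytes.
Bytes at offsets 1..4: 07 A0 8B 8C.
Big-endian: lowest address holds the most-significant byte.
The bytes are already most-significant first: 0x07A08B8C.
0x07A08B8C = 127961996.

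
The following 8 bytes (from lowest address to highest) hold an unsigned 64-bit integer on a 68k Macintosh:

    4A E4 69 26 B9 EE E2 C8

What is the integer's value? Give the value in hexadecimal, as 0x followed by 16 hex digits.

0x4AE46926B9EEE2C8

Big-endian stores the most-significant byte at the lowest address.
The bytes are already most-significant first: 0x4AE46926B9EEE2C8.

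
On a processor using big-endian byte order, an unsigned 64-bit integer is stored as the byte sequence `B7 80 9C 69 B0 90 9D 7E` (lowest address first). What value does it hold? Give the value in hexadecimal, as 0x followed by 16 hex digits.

In big-endian order the high byte comes first in memory.
The bytes are already most-significant first: 0xB7809C69B0909D7E.

0xB7809C69B0909D7E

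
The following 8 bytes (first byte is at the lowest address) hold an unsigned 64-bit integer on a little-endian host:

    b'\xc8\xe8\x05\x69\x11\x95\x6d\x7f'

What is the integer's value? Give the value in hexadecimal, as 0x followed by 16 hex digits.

In little-endian order the low byte comes first in memory.
Reassemble most-significant byte first: 7F 6D 95 11 69 05 E8 C8 → 0x7F6D95116905E8C8.

0x7F6D95116905E8C8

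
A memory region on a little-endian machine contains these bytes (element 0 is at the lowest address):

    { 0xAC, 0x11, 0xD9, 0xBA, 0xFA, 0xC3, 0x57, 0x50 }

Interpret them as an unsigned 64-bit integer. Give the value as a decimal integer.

5789311327652090284

Little-endian stores the least-significant byte at the lowest address.
Reassemble most-significant byte first: 50 57 C3 FA BA D9 11 AC → 0x5057C3FABAD911AC.
0x5057C3FABAD911AC = 5789311327652090284.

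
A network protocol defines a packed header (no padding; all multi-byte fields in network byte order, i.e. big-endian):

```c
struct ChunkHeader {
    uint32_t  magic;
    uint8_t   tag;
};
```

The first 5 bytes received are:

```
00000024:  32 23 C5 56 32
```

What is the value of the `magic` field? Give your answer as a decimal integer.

841205078

`magic` is the first field, at byte offset 0, occupying 4 bytes.
Bytes at offsets 0..3: 32 23 C5 56.
Big-endian stores the most-significant byte at the lowest address.
The bytes are already most-significant first: 0x3223C556.
0x3223C556 = 841205078.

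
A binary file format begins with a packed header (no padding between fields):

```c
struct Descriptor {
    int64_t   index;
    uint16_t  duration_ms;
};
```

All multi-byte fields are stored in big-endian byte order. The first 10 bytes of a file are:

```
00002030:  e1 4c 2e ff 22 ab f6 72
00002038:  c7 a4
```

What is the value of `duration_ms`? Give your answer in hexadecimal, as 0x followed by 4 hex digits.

`duration_ms` follows `index` (8 bytes), so it starts at byte offset 8 and occupies 2 bytes.
Bytes at offsets 8..9: C7 A4.
Big-endian stores the most-significant byte at the lowest address.
The bytes are already most-significant first: 0xC7A4.

0xC7A4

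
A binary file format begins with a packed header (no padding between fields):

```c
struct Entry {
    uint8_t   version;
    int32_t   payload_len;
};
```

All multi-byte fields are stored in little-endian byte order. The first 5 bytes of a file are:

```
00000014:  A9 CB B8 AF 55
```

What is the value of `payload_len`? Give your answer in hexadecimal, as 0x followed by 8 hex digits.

`payload_len` follows `version` (1 byte), so it starts at byte offset 1 and occupies 4 bytes.
Bytes at offsets 1..4: CB B8 AF 55.
In little-endian order the low byte comes first in memory.
Reassemble most-significant byte first: 55 AF B8 CB → 0x55AFB8CB.

0x55AFB8CB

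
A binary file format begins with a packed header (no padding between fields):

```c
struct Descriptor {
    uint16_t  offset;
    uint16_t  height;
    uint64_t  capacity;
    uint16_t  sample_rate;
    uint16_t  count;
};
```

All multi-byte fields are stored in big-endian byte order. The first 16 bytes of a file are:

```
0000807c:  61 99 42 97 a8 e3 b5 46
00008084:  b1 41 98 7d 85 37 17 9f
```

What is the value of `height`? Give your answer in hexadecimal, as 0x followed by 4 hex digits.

`height` follows `offset` (2 bytes), so it starts at byte offset 2 and occupies 2 bytes.
Bytes at offsets 2..3: 42 97.
Big-endian stores the most-significant byte at the lowest address.
The bytes are already most-significant first: 0x4297.

0x4297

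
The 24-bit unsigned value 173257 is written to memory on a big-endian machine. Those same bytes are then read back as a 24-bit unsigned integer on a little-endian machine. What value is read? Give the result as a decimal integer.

173257 in 24-bit hexadecimal is 0x02A4C9.
Stored big-endian, the bytes at ascending addresses are 02 A4 C9.
Read back as little-endian, the first byte is least significant, giving 0xC9A402.
0xC9A402 = 13214722.

13214722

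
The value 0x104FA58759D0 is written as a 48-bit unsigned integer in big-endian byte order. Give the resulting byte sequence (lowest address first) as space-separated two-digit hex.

10 4F A5 87 59 D0

Split into bytes (most-significant first): 10 4F A5 87 59 D0.
Big-endian: lowest address holds the most-significant byte.
So the memory order matches the most-significant-first order: 10 4F A5 87 59 D0.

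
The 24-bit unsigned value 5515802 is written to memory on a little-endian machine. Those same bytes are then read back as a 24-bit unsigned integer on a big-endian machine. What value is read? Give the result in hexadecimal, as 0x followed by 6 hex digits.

5515802 in 24-bit hexadecimal is 0x542A1A.
Stored little-endian, the bytes at ascending addresses are 1A 2A 54.
Read back as big-endian, the last byte is least significant, giving 0x1A2A54.

0x1A2A54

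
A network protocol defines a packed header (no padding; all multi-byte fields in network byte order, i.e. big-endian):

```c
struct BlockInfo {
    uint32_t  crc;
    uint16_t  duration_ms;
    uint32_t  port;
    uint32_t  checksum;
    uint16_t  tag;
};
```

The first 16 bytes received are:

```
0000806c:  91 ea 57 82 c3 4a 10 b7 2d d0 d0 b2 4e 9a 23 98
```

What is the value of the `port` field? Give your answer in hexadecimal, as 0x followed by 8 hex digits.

`port` follows `crc` (4 B), `duration_ms` (2 B), so it starts at offset 4 + 2 = 6 and occupies 4 bytes.
Bytes at offsets 6..9: 10 B7 2D D0.
Big-endian stores the most-significant byte at the lowest address.
The bytes are already most-significant first: 0x10B72DD0.

0x10B72DD0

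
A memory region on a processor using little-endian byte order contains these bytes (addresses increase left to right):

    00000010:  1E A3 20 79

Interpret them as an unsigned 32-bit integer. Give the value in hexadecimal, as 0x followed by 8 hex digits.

Little-endian stores the least-significant byte at the lowest address.
Reassemble most-significant byte first: 79 20 A3 1E → 0x7920A31E.

0x7920A31E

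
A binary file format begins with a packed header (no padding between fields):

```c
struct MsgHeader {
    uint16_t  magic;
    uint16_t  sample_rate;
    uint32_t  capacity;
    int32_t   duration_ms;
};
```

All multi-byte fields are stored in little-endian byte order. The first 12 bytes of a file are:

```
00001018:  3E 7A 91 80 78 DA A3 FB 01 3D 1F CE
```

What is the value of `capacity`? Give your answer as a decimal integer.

4221819512

`capacity` follows `magic` (2 B), `sample_rate` (2 B), so it starts at offset 2 + 2 = 4 and occupies 4 bytes.
Bytes at offsets 4..7: 78 DA A3 FB.
In little-endian order the low byte comes first in memory.
Reassemble most-significant byte first: FB A3 DA 78 → 0xFBA3DA78.
0xFBA3DA78 = 4221819512.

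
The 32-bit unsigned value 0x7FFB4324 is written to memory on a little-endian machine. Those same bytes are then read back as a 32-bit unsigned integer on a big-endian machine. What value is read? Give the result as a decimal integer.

Stored little-endian, the bytes at ascending addresses are 24 43 FB 7F.
Read back as big-endian, the last byte is least significant, giving 0x2443FB7F.
0x2443FB7F = 608435071.

608435071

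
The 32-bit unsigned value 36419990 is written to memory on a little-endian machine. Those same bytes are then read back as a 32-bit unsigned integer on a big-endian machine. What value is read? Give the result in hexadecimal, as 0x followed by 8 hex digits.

36419990 in 32-bit hexadecimal is 0x022BB996.
Stored little-endian, the bytes at ascending addresses are 96 B9 2B 02.
Read back as big-endian, the last byte is least significant, giving 0x96B92B02.

0x96B92B02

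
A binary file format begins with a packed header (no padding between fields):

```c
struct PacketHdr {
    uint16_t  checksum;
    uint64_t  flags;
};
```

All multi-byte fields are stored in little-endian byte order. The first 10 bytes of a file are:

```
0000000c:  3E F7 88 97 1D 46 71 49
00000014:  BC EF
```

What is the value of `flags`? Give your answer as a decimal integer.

`flags` follows `checksum` (2 bytes), so it starts at byte offset 2 and occupies 8 bytes.
Bytes at offsets 2..9: 88 97 1D 46 71 49 BC EF.
Little-endian stores the least-significant byte at the lowest address.
Reassemble most-significant byte first: EF BC 49 71 46 1D 97 88 → 0xEFBC4971461D9788.
0xEFBC4971461D9788 = 17274763021542856584.

17274763021542856584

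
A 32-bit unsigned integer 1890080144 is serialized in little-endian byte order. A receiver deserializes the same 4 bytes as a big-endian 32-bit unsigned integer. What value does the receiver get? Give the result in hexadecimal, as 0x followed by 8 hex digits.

0x9055A870

1890080144 in 32-bit hexadecimal is 0x70A85590.
Stored little-endian, the bytes at ascending addresses are 90 55 A8 70.
Read back as big-endian, the last byte is least significant, giving 0x9055A870.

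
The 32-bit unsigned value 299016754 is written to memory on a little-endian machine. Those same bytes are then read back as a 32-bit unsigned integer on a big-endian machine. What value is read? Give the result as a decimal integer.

299016754 in 32-bit hexadecimal is 0x11D2A232.
Stored little-endian, the bytes at ascending addresses are 32 A2 D2 11.
Read back as big-endian, the last byte is least significant, giving 0x32A2D211.
0x32A2D211 = 849531409.

849531409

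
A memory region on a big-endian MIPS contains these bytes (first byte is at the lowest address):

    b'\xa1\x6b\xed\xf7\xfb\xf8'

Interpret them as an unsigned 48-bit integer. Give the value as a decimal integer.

Big-endian: lowest address holds the most-significant byte.
The bytes are already most-significant first: 0xA16BEDF7FBF8.
0xA16BEDF7FBF8 = 177484926024696.

177484926024696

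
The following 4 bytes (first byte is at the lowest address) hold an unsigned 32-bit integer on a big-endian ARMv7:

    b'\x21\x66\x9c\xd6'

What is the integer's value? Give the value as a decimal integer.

560372950

Big-endian: lowest address holds the most-significant byte.
The bytes are already most-significant first: 0x21669CD6.
0x21669CD6 = 560372950.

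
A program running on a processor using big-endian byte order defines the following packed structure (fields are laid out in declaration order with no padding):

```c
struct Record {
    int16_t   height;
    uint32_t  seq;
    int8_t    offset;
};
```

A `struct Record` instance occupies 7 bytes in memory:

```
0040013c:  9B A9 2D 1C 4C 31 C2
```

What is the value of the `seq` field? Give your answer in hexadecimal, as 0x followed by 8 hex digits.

`seq` follows `height` (2 bytes), so it starts at byte offset 2 and occupies 4 bytes.
Bytes at offsets 2..5: 2D 1C 4C 31.
In big-endian order the high byte comes first in memory.
The bytes are already most-significant first: 0x2D1C4C31.

0x2D1C4C31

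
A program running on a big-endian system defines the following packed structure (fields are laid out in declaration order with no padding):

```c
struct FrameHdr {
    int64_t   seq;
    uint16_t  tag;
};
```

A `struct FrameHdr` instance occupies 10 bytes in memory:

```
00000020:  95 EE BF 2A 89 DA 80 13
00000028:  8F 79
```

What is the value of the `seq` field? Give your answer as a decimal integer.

`seq` is the first field, at byte offset 0, occupying 8 bytes.
Bytes at offsets 0..7: 95 EE BF 2A 89 DA 80 13.
Big-endian stores the most-significant byte at the lowest address.
The bytes are already most-significant first: 0x95EEBF2A89DA8013.
Top bit is set, so as a signed 64-bit value this is 0x95EEBF2A89DA8013 − 2^64 = -7642961328178823149.

-7642961328178823149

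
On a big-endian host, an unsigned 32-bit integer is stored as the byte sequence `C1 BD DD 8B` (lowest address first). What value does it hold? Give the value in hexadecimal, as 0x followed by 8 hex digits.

0xC1BDDD8B

Big-endian stores the most-significant byte at the lowest address.
The bytes are already most-significant first: 0xC1BDDD8B.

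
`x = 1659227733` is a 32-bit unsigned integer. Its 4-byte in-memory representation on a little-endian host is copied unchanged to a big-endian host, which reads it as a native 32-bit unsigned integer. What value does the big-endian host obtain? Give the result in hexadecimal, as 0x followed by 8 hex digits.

0x55CEE562

1659227733 in 32-bit hexadecimal is 0x62E5CE55.
Stored little-endian, the bytes at ascending addresses are 55 CE E5 62.
Read back as big-endian, the last byte is least significant, giving 0x55CEE562.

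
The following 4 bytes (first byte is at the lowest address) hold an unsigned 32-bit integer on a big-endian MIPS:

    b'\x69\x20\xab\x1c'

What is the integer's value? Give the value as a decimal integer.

Big-endian stores the most-significant byte at the lowest address.
The bytes are already most-significant first: 0x6920AB1C.
0x6920AB1C = 1763748636.

1763748636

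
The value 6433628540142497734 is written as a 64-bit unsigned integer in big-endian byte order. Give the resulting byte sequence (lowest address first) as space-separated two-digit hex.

59 48 D7 12 08 02 2F C6

6433628540142497734 in hexadecimal, padded to 64 bits, is 0x5948D71208022FC6.
Split into bytes (most-significant first): 59 48 D7 12 08 02 2F C6.
Big-endian stores the most-significant byte at the lowest address.
So the memory order matches the most-significant-first order: 59 48 D7 12 08 02 2F C6.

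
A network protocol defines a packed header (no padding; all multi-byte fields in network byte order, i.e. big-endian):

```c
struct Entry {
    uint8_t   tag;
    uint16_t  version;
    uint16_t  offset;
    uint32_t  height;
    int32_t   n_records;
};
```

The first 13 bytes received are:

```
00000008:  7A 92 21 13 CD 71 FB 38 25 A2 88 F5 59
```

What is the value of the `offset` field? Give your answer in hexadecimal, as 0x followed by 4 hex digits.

`offset` follows `tag` (1 B), `version` (2 B), so it starts at offset 1 + 2 = 3 and occupies 2 bytes.
Bytes at offsets 3..4: 13 CD.
Big-endian: lowest address holds the most-significant byte.
The bytes are already most-significant first: 0x13CD.

0x13CD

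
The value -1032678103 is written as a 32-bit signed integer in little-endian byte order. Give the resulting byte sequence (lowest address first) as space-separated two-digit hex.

Two's complement of -1032678103 in 32 bits: 1032678103 = 0x3D8D6AD7; invert → 0xC2729528; add 1 → 0xC2729529.
Split into bytes (most-significant first): C2 72 95 29.
Little-endian: lowest address holds the least-significant byte.
So at ascending addresses the bytes are 29 95 72 C2.

29 95 72 C2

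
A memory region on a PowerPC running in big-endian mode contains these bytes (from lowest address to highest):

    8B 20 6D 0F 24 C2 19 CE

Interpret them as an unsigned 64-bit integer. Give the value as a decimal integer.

In big-endian order the high byte comes first in memory.
The bytes are already most-significant first: 0x8B206D0F24C219CE.
0x8B206D0F24C219CE = 10025132682335361486.

10025132682335361486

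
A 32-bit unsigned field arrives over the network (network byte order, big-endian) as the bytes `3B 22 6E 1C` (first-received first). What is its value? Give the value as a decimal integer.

Big-endian: lowest address holds the most-significant byte.
The bytes are already most-significant first: 0x3B226E1C.
0x3B226E1C = 992112156.

992112156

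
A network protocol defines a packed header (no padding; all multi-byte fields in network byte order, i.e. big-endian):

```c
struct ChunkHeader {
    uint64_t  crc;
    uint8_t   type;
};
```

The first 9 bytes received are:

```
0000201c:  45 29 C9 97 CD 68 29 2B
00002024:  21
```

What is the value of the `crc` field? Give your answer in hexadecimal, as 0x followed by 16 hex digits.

0x4529C997CD68292B

`crc` is the first field, at byte offset 0, occupying 8 bytes.
Bytes at offsets 0..7: 45 29 C9 97 CD 68 29 2B.
In big-endian order the high byte comes first in memory.
The bytes are already most-significant first: 0x4529C997CD68292B.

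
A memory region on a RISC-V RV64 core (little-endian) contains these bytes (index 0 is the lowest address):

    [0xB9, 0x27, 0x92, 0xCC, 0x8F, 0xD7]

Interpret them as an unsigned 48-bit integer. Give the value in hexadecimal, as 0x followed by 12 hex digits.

Little-endian: lowest address holds the least-significant byte.
Reassemble most-significant byte first: D7 8F CC 92 27 B9 → 0xD78FCC9227B9.

0xD78FCC9227B9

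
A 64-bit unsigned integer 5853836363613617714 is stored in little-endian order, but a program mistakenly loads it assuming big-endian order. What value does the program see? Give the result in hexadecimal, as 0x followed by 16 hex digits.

0x323E746228013D51

5853836363613617714 in 64-bit hexadecimal is 0x513D012862743E32.
Stored little-endian, the bytes at ascending addresses are 32 3E 74 62 28 01 3D 51.
Read back as big-endian, the last byte is least significant, giving 0x323E746228013D51.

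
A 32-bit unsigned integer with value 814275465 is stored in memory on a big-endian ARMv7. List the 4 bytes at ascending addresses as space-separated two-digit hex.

814275465 in hexadecimal, padded to 32 bits, is 0x3088DB89.
Split into bytes (most-significant first): 30 88 DB 89.
Big-endian: lowest address holds the most-significant byte.
So the memory order matches the most-significant-first order: 30 88 DB 89.

30 88 DB 89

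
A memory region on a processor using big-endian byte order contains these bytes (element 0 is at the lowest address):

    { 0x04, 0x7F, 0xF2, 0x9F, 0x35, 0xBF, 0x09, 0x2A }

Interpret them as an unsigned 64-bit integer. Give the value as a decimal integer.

Big-endian stores the most-significant byte at the lowest address.
The bytes are already most-significant first: 0x047FF29F35BF092A.
0x047FF29F35BF092A = 324244463809399082.

324244463809399082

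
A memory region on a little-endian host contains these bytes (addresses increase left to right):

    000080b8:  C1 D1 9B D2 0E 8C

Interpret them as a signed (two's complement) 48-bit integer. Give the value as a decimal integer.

-127479685852735

Little-endian: lowest address holds the least-significant byte.
Reassemble most-significant byte first: 8C 0E D2 9B D1 C1 → 0x8C0ED29BD1C1.
Top bit is set, so as a signed 48-bit value this is 0x8C0ED29BD1C1 − 2^48 = -127479685852735.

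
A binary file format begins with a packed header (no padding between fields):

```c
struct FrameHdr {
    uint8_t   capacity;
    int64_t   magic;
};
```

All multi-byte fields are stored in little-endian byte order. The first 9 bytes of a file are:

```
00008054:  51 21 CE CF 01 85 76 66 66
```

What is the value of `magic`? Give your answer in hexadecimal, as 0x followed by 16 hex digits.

0x6666768501CFCE21

`magic` follows `capacity` (1 byte), so it starts at byte offset 1 and occupies 8 bytes.
Bytes at offsets 1..8: 21 CE CF 01 85 76 66 66.
Little-endian stores the least-significant byte at the lowest address.
Reassemble most-significant byte first: 66 66 76 85 01 CF CE 21 → 0x6666768501CFCE21.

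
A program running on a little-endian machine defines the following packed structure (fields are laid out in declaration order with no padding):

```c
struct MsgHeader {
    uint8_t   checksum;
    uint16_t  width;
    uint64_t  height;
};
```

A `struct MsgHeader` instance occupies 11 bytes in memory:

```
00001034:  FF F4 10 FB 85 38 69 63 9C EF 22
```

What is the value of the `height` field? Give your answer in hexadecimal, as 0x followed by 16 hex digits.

`height` follows `checksum` (1 B), `width` (2 B), so it starts at offset 1 + 2 = 3 and occupies 8 bytes.
Bytes at offsets 3..10: FB 85 38 69 63 9C EF 22.
In little-endian order the low byte comes first in memory.
Reassemble most-significant byte first: 22 EF 9C 63 69 38 85 FB → 0x22EF9C63693885FB.

0x22EF9C63693885FB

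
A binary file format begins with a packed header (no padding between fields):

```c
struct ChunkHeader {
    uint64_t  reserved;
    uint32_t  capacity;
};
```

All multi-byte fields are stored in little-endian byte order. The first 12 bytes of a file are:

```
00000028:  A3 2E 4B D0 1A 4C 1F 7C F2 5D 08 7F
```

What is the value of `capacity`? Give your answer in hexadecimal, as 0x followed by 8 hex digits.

0x7F085DF2

`capacity` follows `reserved` (8 bytes), so it starts at byte offset 8 and occupies 4 bytes.
Bytes at offsets 8..11: F2 5D 08 7F.
Little-endian: lowest address holds the least-significant byte.
Reassemble most-significant byte first: 7F 08 5D F2 → 0x7F085DF2.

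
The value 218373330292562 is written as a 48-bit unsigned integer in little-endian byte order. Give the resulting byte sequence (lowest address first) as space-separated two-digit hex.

52 CF C7 00 9C C6

218373330292562 in hexadecimal, padded to 48 bits, is 0xC69C00C7CF52.
Split into bytes (most-significant first): C6 9C 00 C7 CF 52.
Little-endian stores the least-significant byte at the lowest address.
So at ascending addresses the bytes are 52 CF C7 00 9C C6.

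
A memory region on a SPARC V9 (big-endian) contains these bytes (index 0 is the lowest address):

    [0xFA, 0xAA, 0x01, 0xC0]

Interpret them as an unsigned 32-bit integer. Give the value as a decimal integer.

Big-endian stores the most-significant byte at the lowest address.
The bytes are already most-significant first: 0xFAAA01C0.
0xFAAA01C0 = 4205445568.

4205445568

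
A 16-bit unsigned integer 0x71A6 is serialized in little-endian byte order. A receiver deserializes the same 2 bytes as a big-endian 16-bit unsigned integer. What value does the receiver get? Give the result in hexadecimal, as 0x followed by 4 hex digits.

0xA671

Stored little-endian, the bytes at ascending addresses are A6 71.
Read back as big-endian, the last byte is least significant, giving 0xA671.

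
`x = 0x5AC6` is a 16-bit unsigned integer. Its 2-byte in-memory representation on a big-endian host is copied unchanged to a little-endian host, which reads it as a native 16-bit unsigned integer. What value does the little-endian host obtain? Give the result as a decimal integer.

Stored big-endian, the bytes at ascending addresses are 5A C6.
Read back as little-endian, the first byte is least significant, giving 0xC65A.
0xC65A = 50778.

50778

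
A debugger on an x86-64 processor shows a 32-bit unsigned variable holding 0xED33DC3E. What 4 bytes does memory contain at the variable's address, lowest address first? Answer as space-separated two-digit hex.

Split into bytes (most-significant first): ED 33 DC 3E.
Little-endian stores the least-significant byte at the lowest address.
So at ascending addresses the bytes are 3E DC 33 ED.

3E DC 33 ED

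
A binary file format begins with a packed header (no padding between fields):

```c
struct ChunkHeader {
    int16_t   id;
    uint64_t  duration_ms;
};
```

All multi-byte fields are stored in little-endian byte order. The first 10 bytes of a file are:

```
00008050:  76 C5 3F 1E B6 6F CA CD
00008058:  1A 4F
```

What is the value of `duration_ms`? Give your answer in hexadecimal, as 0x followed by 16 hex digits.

`duration_ms` follows `id` (2 bytes), so it starts at byte offset 2 and occupies 8 bytes.
Bytes at offsets 2..9: 3F 1E B6 6F CA CD 1A 4F.
In little-endian order the low byte comes first in memory.
Reassemble most-significant byte first: 4F 1A CD CA 6F B6 1E 3F → 0x4F1ACDCA6FB61E3F.

0x4F1ACDCA6FB61E3F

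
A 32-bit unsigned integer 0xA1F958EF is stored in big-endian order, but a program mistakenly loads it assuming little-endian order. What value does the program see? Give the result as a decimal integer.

Stored big-endian, the bytes at ascending addresses are A1 F9 58 EF.
Read back as little-endian, the first byte is least significant, giving 0xEF58F9A1.
0xEF58F9A1 = 4015585697.

4015585697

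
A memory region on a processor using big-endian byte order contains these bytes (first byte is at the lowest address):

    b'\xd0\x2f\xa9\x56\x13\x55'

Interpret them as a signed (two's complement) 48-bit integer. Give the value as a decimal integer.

-52571853679787

Big-endian: lowest address holds the most-significant byte.
The bytes are already most-significant first: 0xD02FA9561355.
Top bit is set, so as a signed 48-bit value this is 0xD02FA9561355 − 2^48 = -52571853679787.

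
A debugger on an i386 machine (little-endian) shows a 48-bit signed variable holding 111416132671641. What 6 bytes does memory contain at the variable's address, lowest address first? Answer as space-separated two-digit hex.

111416132671641 in hexadecimal, padded to 48 bits, is 0x655517029899.
Split into bytes (most-significant first): 65 55 17 02 98 99.
In little-endian order the low byte comes first in memory.
So at ascending addresses the bytes are 99 98 02 17 55 65.

99 98 02 17 55 65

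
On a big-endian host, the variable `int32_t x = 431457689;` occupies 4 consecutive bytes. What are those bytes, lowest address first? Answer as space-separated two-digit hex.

431457689 in hexadecimal, padded to 32 bits, is 0x19B78599.
Split into bytes (most-significant first): 19 B7 85 99.
Big-endian: lowest address holds the most-significant byte.
So the memory order matches the most-significant-first order: 19 B7 85 99.

19 B7 85 99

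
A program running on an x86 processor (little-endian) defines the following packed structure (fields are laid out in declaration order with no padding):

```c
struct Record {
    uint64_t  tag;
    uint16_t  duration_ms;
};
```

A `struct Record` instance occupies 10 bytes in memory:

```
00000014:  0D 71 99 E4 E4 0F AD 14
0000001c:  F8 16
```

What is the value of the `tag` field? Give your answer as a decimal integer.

`tag` is the first field, at byte offset 0, occupying 8 bytes.
Bytes at offsets 0..7: 0D 71 99 E4 E4 0F AD 14.
In little-endian order the low byte comes first in memory.
Reassemble most-significant byte first: 14 AD 0F E4 E4 99 71 0D → 0x14AD0FE4E499710D.
0x14AD0FE4E499710D = 1489864527491723533.

1489864527491723533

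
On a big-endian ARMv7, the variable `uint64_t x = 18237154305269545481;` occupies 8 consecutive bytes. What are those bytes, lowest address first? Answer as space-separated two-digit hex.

FD 17 63 37 4F 93 BA 09

18237154305269545481 in hexadecimal, padded to 64 bits, is 0xFD1763374F93BA09.
Split into bytes (most-significant first): FD 17 63 37 4F 93 BA 09.
In big-endian order the high byte comes first in memory.
So the memory order matches the most-significant-first order: FD 17 63 37 4F 93 BA 09.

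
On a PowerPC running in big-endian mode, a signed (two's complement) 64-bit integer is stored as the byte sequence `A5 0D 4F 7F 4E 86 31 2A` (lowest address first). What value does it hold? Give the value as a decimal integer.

-6553494474557345494

In big-endian order the high byte comes first in memory.
The bytes are already most-significant first: 0xA50D4F7F4E86312A.
Top bit is set, so as a signed 64-bit value this is 0xA50D4F7F4E86312A − 2^64 = -6553494474557345494.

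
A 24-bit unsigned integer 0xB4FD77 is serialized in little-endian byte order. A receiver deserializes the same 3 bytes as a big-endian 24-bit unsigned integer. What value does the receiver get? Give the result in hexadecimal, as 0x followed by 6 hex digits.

Stored little-endian, the bytes at ascending addresses are 77 FD B4.
Read back as big-endian, the last byte is least significant, giving 0x77FDB4.

0x77FDB4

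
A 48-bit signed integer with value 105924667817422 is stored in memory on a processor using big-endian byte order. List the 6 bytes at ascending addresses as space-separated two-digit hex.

60 56 82 32 BD CE

105924667817422 in hexadecimal, padded to 48 bits, is 0x60568232BDCE.
Split into bytes (most-significant first): 60 56 82 32 BD CE.
Big-endian: lowest address holds the most-significant byte.
So the memory order matches the most-significant-first order: 60 56 82 32 BD CE.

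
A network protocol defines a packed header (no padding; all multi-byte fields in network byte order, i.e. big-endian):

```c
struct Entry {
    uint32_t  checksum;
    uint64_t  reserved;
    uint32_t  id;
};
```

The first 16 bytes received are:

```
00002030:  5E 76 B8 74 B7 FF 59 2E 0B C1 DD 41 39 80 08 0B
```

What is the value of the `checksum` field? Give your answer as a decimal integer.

`checksum` is the first field, at byte offset 0, occupying 4 bytes.
Bytes at offsets 0..3: 5E 76 B8 74.
In big-endian order the high byte comes first in memory.
The bytes are already most-significant first: 0x5E76B874.
0x5E76B874 = 1584838772.

1584838772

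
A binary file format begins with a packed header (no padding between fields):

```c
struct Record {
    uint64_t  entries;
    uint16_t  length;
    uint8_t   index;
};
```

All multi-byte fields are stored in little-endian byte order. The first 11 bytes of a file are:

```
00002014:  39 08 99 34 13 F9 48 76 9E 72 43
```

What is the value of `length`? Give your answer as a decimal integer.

29342

`length` follows `entries` (8 bytes), so it starts at byte offset 8 and occupies 2 bytes.
Bytes at offsets 8..9: 9E 72.
Little-endian stores the least-significant byte at the lowest address.
Reassemble most-significant byte first: 72 9E → 0x729E.
0x729E = 29342.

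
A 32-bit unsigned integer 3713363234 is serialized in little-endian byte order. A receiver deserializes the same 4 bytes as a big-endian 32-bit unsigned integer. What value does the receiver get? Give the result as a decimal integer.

3713363234 in 32-bit hexadecimal is 0xDD556D22.
Stored little-endian, the bytes at ascending addresses are 22 6D 55 DD.
Read back as big-endian, the last byte is least significant, giving 0x226D55DD.
0x226D55DD = 577590749.

577590749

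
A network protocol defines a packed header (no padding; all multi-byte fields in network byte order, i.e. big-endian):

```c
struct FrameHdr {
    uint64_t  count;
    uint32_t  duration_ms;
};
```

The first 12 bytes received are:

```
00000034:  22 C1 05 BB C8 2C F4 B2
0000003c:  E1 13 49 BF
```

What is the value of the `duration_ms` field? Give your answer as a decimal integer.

3776137663

`duration_ms` follows `count` (8 bytes), so it starts at byte offset 8 and occupies 4 bytes.
Bytes at offsets 8..11: E1 13 49 BF.
Big-endian stores the most-significant byte at the lowest address.
The bytes are already most-significant first: 0xE11349BF.
0xE11349BF = 3776137663.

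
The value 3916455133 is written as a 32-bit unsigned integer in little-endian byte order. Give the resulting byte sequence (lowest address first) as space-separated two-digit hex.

3916455133 in hexadecimal, padded to 32 bits, is 0xE9705CDD.
Split into bytes (most-significant first): E9 70 5C DD.
Little-endian: lowest address holds the least-significant byte.
So at ascending addresses the bytes are DD 5C 70 E9.

DD 5C 70 E9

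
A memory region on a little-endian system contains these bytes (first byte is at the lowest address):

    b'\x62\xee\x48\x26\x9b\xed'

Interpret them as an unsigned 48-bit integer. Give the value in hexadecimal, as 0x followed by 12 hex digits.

In little-endian order the low byte comes first in memory.
Reassemble most-significant byte first: ED 9B 26 48 EE 62 → 0xED9B2648EE62.

0xED9B2648EE62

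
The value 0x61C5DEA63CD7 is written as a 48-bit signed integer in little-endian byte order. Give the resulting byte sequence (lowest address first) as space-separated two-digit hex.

D7 3C A6 DE C5 61

Split into bytes (most-significant first): 61 C5 DE A6 3C D7.
Little-endian: lowest address holds the least-significant byte.
So at ascending addresses the bytes are D7 3C A6 DE C5 61.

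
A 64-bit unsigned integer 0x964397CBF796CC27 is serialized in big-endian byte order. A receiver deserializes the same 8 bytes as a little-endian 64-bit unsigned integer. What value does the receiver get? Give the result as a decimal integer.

2867833053744939926

Stored big-endian, the bytes at ascending addresses are 96 43 97 CB F7 96 CC 27.
Read back as little-endian, the first byte is least significant, giving 0x27CC96F7CB974396.
0x27CC96F7CB974396 = 2867833053744939926.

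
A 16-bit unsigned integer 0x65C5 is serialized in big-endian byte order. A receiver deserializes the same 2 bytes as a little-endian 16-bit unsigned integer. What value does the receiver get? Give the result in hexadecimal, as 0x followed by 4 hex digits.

0xC565

Stored big-endian, the bytes at ascending addresses are 65 C5.
Read back as little-endian, the first byte is least significant, giving 0xC565.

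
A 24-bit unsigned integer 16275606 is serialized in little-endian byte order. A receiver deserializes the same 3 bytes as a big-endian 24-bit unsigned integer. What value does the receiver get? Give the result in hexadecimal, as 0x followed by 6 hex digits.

0x9658F8

16275606 in 24-bit hexadecimal is 0xF85896.
Stored little-endian, the bytes at ascending addresses are 96 58 F8.
Read back as big-endian, the last byte is least significant, giving 0x9658F8.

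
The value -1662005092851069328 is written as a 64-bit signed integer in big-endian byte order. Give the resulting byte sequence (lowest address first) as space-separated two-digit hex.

E8 EF 5F 2C 79 B8 CE 70

Two's complement of -1662005092851069328 in 64 bits: 1662005092851069328 = 0x1710A0D386473190; invert → 0xE8EF5F2C79B8CE6F; add 1 → 0xE8EF5F2C79B8CE70.
Split into bytes (most-significant first): E8 EF 5F 2C 79 B8 CE 70.
Big-endian: lowest address holds the most-significant byte.
So the memory order matches the most-significant-first order: E8 EF 5F 2C 79 B8 CE 70.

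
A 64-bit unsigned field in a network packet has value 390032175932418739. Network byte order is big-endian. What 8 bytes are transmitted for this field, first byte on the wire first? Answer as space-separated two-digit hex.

05 69 AC 32 91 6C AA B3

390032175932418739 in hexadecimal, padded to 64 bits, is 0x0569AC32916CAAB3.
Split into bytes (most-significant first): 05 69 AC 32 91 6C AA B3.
Big-endian: lowest address holds the most-significant byte.
So the memory order matches the most-significant-first order: 05 69 AC 32 91 6C AA B3.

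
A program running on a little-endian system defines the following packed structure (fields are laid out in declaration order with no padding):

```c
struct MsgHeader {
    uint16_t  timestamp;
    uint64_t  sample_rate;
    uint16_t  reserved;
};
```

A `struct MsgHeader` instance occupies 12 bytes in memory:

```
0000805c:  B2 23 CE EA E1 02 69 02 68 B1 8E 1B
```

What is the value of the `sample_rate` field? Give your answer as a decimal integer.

12783470192334334670

`sample_rate` follows `timestamp` (2 bytes), so it starts at byte offset 2 and occupies 8 bytes.
Bytes at offsets 2..9: CE EA E1 02 69 02 68 B1.
Little-endian stores the least-significant byte at the lowest address.
Reassemble most-significant byte first: B1 68 02 69 02 E1 EA CE → 0xB168026902E1EACE.
0xB168026902E1EACE = 12783470192334334670.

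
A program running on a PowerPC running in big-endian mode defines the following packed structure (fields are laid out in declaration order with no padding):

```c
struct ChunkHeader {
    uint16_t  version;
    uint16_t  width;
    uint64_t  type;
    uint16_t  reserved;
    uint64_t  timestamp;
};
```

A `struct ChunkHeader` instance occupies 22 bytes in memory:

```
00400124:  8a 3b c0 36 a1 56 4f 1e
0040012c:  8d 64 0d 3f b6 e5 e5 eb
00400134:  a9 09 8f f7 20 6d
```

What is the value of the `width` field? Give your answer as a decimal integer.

49206

`width` follows `version` (2 bytes), so it starts at byte offset 2 and occupies 2 bytes.
Bytes at offsets 2..3: C0 36.
Big-endian: lowest address holds the most-significant byte.
The bytes are already most-significant first: 0xC036.
0xC036 = 49206.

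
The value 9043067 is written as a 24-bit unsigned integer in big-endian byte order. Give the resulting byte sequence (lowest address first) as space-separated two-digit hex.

89 FC 7B

9043067 in hexadecimal, padded to 24 bits, is 0x89FC7B.
Split into bytes (most-significant first): 89 FC 7B.
Big-endian: lowest address holds the most-significant byte.
So the memory order matches the most-significant-first order: 89 FC 7B.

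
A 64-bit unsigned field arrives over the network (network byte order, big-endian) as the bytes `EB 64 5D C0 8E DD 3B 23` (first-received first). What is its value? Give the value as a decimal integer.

16961785178196097827

In big-endian order the high byte comes first in memory.
The bytes are already most-significant first: 0xEB645DC08EDD3B23.
0xEB645DC08EDD3B23 = 16961785178196097827.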